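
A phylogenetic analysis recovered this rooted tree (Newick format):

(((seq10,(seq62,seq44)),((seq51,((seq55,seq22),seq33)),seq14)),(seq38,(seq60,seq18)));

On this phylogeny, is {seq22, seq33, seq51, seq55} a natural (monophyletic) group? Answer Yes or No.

The most recent common ancestor of these taxa subtends (seq51,((seq55,seq22),seq33)).
That clade has exactly 4 tips — every listed taxon and nothing else — so the group is monophyletic.

Yes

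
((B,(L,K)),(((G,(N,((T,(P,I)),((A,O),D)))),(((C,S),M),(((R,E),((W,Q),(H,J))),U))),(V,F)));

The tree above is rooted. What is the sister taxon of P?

I

P attaches to the tree at the node subtending (P,I).
The other lineage descending from that same node — the sister group — is the single tip I.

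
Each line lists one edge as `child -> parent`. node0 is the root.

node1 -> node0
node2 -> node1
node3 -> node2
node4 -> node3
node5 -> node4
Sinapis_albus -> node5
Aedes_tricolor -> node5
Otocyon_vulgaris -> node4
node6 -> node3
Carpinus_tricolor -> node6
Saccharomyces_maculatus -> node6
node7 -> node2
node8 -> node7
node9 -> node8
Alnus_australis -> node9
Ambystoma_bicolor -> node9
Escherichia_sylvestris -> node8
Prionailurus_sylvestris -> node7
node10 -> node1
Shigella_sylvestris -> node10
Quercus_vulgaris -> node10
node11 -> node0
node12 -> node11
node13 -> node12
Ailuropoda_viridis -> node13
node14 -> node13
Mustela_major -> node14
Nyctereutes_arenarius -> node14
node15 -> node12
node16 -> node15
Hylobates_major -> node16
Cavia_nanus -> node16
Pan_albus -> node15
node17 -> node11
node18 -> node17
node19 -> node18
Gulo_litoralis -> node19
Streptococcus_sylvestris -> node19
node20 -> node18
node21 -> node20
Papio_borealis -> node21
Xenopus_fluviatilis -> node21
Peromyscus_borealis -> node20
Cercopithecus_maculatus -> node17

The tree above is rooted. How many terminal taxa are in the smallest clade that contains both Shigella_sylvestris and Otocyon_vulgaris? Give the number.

The MRCA of Shigella_sylvestris and Otocyon_vulgaris is the node subtending (((((Sinapis_albus,Aedes_tricolor),Otocyon_vulgaris),(Carpinus_tricolor,Saccharomyces_maculatus)),(((Alnus_australis,Ambystoma_bicolor),Escherichia_sylvestris),Prionailurus_sylvestris)),(Shigella_sylvestris,Quercus_vulgaris)).
That clade contains 11 terminal taxa: Aedes_tricolor, Alnus_australis, Ambystoma_bicolor, Carpinus_tricolor, Escherichia_sylvestris, Otocyon_vulgaris, Prionailurus_sylvestris, Quercus_vulgaris, Saccharomyces_maculatus, Shigella_sylvestris, Sinapis_albus.

11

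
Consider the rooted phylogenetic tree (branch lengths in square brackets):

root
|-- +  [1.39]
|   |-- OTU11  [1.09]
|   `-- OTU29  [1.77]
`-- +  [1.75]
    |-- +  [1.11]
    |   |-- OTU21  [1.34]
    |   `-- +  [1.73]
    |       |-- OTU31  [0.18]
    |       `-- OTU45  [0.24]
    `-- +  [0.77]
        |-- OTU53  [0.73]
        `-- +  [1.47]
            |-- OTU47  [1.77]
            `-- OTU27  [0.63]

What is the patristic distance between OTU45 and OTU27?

5.95

The path runs OTU45 → … → MRCA → … → OTU27; the MRCA is the node subtending ((OTU21,(OTU31,OTU45)),(OTU53,(OTU47,OTU27))).
Branch lengths along that path: 0.24 + 1.73 + 1.11 + 0.77 + 1.47 + 0.63 = 5.95.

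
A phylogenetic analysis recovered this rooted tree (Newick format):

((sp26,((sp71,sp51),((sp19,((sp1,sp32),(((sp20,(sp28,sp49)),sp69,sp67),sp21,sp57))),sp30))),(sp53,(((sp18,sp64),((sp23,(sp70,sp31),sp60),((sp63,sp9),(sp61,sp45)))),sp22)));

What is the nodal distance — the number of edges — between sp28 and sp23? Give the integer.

16

The MRCA of sp28 and sp23 is the root of the tree.
From sp28 up to that node: 10 branches. From sp23 up to the same node: 6 branches. Total: 10 + 6 = 16.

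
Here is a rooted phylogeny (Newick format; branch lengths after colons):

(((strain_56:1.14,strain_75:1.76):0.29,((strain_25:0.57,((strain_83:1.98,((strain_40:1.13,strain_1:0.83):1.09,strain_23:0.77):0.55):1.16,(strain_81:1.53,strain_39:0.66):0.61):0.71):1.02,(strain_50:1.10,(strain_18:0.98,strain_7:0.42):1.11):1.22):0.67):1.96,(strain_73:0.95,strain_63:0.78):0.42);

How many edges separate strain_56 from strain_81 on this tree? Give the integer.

The MRCA of strain_56 and strain_81 is the node subtending ((strain_56,strain_75),((strain_25,((strain_83,((strain_40,strain_1),strain_23)),(strain_81,strain_39))),(strain_50,(strain_18,strain_7)))).
From strain_56 up to that node: 2 branches. From strain_81 up to the same node: 5 branches. Total: 2 + 5 = 7.

7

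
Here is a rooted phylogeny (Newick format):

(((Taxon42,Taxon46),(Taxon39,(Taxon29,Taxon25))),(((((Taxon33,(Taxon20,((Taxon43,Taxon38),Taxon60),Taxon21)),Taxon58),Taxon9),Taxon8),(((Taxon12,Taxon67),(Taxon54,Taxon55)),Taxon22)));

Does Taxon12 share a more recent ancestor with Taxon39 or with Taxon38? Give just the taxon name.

Taxon38

The MRCA of Taxon12 and Taxon38 subtends (((((Taxon33,(Taxon20,((Taxon43,Taxon38),Taxon60),Taxon21)),Taxon58),Taxon9),Taxon8),(((Taxon12,Taxon67),(Taxon54,Taxon55)),Taxon22)) (14 taxa).
The MRCA of Taxon12 and Taxon39 is the root, subtending the entire tree (19 taxa).
The first is nested inside the second, so Taxon12 shares a more recent common ancestor with Taxon38.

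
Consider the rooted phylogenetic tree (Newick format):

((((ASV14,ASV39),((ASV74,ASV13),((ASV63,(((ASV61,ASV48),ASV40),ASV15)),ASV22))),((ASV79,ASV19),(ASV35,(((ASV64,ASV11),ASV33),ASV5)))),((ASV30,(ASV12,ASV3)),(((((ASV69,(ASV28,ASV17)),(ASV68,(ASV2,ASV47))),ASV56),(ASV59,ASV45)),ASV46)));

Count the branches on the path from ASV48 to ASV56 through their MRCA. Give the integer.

The MRCA of ASV48 and ASV56 is the root of the tree.
From ASV48 up to that node: 9 branches. From ASV56 up to the same node: 5 branches. Total: 9 + 5 = 14.

14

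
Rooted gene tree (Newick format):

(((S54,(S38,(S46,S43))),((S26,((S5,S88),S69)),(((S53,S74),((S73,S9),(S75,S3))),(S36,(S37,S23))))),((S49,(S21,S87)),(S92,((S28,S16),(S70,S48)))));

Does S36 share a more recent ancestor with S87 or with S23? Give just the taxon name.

S23

The MRCA of S36 and S23 subtends (S36,(S37,S23)) (3 taxa).
The MRCA of S36 and S87 is the root, subtending the entire tree (25 taxa).
The first is nested inside the second, so S36 shares a more recent common ancestor with S23.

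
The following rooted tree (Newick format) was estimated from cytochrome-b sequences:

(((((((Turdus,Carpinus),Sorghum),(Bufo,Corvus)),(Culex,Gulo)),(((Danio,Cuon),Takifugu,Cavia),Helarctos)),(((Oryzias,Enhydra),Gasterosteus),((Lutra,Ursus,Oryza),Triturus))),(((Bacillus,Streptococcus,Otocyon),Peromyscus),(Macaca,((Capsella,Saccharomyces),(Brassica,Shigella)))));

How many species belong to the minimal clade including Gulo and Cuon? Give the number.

The MRCA of Gulo and Cuon is the node subtending (((((Turdus,Carpinus),Sorghum),(Bufo,Corvus)),(Culex,Gulo)),(((Danio,Cuon),Takifugu,Cavia),Helarctos)).
That clade contains 12 terminal taxa: Bufo, Carpinus, Cavia, Corvus, Culex, Cuon, Danio, Gulo, Helarctos, Sorghum, Takifugu, Turdus.

12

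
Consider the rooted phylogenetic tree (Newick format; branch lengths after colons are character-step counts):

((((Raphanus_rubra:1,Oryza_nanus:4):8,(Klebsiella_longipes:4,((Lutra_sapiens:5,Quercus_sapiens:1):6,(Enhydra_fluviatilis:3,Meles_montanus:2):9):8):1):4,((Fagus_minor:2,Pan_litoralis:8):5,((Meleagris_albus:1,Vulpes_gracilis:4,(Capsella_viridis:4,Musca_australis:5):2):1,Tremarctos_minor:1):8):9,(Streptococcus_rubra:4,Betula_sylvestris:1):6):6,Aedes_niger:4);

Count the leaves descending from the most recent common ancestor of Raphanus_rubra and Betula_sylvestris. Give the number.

16

The MRCA of Raphanus_rubra and Betula_sylvestris is the node subtending (((Raphanus_rubra,Oryza_nanus),(Klebsiella_longipes,((Lutra_sapiens,Quercus_sapiens),(Enhydra_fluviatilis,Meles_montanus)))),((Fagus_minor,Pan_litoralis),((Meleagris_albus,Vulpes_gracilis,(Capsella_viridis,Musca_australis)),Tremarctos_minor)),(Streptococcus_rubra,Betula_sylvestris)).
That clade contains 16 terminal taxa: Betula_sylvestris, Capsella_viridis, Enhydra_fluviatilis, Fagus_minor, Klebsiella_longipes, Lutra_sapiens, Meleagris_albus, Meles_montanus, Musca_australis, Oryza_nanus, Pan_litoralis, Quercus_sapiens, Raphanus_rubra, Streptococcus_rubra, Tremarctos_minor, Vulpes_gracilis.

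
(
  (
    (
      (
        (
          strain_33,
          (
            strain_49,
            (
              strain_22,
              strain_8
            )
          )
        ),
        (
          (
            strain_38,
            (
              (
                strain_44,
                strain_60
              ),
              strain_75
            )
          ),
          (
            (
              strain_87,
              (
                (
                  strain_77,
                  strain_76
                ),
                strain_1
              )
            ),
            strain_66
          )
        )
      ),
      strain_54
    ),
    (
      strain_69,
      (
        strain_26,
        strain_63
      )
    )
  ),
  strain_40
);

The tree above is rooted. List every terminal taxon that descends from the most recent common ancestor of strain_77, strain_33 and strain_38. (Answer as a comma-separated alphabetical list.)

strain_1, strain_22, strain_33, strain_38, strain_44, strain_49, strain_60, strain_66, strain_75, strain_76, strain_77, strain_8, strain_87

Tracing strain_77: it sits inside (strain_77,strain_76).
Tracing strain_33: it sits inside (strain_33,(strain_49,(strain_22,strain_8))).
Tracing strain_38: it sits inside (strain_38,((strain_44,strain_60),strain_75)).
The smallest clade enclosing all 3 is ((strain_33,(strain_49,(strain_22,strain_8))),((strain_38,((strain_44,strain_60),strain_75)),((strain_87,((strain_77,strain_76),strain_1)),strain_66))); the answer is its 13 terminal taxa in alphabetical order.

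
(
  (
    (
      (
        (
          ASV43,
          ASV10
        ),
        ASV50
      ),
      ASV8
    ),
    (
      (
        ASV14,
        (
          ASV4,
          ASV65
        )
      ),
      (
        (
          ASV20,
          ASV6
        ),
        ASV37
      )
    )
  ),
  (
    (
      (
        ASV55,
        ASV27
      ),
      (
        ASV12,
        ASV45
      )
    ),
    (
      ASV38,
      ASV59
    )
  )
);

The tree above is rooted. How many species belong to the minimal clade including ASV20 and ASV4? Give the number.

6

The MRCA of ASV20 and ASV4 is the node subtending ((ASV14,(ASV4,ASV65)),((ASV20,ASV6),ASV37)).
That clade contains 6 terminal taxa: ASV14, ASV20, ASV37, ASV4, ASV6, ASV65.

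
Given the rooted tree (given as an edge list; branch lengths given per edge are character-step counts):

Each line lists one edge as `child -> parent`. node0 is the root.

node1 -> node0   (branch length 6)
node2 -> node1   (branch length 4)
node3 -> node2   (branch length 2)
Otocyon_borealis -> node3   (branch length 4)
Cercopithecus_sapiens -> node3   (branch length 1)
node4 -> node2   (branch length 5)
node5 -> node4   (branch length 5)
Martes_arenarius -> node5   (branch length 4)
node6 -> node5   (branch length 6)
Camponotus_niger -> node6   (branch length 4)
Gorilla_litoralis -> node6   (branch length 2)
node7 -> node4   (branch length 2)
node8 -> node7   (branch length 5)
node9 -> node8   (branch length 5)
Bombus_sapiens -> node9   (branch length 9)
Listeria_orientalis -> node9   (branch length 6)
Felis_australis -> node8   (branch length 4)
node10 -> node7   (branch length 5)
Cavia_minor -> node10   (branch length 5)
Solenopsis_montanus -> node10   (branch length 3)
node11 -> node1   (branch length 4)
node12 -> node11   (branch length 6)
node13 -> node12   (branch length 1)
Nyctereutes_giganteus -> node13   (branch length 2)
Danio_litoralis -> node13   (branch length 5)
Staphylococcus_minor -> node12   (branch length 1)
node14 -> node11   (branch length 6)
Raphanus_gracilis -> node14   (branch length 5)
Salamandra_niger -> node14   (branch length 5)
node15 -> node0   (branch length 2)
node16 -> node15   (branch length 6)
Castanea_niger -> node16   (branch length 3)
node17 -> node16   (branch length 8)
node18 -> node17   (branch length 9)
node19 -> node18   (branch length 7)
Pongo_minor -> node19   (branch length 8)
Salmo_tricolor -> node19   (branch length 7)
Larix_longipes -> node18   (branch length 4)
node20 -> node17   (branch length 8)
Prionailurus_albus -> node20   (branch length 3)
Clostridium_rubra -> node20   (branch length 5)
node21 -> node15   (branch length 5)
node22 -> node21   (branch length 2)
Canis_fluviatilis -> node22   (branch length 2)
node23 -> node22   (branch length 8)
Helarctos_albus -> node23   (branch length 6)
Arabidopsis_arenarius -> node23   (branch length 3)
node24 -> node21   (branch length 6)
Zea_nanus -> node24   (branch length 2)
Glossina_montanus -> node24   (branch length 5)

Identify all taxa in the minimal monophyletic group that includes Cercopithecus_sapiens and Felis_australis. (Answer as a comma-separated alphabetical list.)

Tracing Cercopithecus_sapiens: it sits inside (Otocyon_borealis,Cercopithecus_sapiens).
Tracing Felis_australis: it sits inside ((Bombus_sapiens,Listeria_orientalis),Felis_australis).
The smallest clade enclosing both is ((Otocyon_borealis,Cercopithecus_sapiens),((Martes_arenarius,(Camponotus_niger,Gorilla_litoralis)),(((Bombus_sapiens,Listeria_orientalis),Felis_australis),(Cavia_minor,Solenopsis_montanus)))); the answer is its 10 terminal taxa in alphabetical order.

Bombus_sapiens, Camponotus_niger, Cavia_minor, Cercopithecus_sapiens, Felis_australis, Gorilla_litoralis, Listeria_orientalis, Martes_arenarius, Otocyon_borealis, Solenopsis_montanus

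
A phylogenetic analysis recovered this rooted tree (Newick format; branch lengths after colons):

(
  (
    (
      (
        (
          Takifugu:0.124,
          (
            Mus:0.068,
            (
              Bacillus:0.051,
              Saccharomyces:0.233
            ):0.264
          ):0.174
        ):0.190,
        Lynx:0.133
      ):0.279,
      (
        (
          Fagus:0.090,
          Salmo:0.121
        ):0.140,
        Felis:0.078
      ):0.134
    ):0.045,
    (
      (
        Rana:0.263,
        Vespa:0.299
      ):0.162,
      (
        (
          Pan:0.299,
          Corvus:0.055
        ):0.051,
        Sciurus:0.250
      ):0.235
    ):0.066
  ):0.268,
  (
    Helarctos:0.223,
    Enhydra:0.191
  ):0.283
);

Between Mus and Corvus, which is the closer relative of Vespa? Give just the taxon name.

Corvus

The MRCA of Vespa and Corvus subtends ((Rana,Vespa),((Pan,Corvus),Sciurus)) (5 taxa).
The MRCA of Vespa and Mus subtends ((((Takifugu,(Mus,(Bacillus,Saccharomyces))),Lynx),((Fagus,Salmo),Felis)),((Rana,Vespa),((Pan,Corvus),Sciurus))) (13 taxa).
The first is nested inside the second, so Vespa shares a more recent common ancestor with Corvus.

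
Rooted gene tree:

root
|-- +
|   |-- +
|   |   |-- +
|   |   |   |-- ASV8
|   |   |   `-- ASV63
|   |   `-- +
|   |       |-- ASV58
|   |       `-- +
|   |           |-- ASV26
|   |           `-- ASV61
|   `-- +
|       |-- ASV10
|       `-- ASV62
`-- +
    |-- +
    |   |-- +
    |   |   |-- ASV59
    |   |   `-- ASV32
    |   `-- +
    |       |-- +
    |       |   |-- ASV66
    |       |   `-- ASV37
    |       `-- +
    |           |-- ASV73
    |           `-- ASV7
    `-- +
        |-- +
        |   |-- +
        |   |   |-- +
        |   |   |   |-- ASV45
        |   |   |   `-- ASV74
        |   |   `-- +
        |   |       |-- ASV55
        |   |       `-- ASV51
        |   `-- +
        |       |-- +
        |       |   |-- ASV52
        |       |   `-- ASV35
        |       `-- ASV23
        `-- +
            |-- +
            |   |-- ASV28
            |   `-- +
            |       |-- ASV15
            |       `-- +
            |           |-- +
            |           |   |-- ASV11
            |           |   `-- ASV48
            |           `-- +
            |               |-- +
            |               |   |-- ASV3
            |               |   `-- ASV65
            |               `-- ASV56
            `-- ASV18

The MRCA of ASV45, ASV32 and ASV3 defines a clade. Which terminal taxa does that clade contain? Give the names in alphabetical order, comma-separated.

ASV11, ASV15, ASV18, ASV23, ASV28, ASV3, ASV32, ASV35, ASV37, ASV45, ASV48, ASV51, ASV52, ASV55, ASV56, ASV59, ASV65, ASV66, ASV7, ASV73, ASV74

Tracing ASV45: it sits inside (ASV45,ASV74).
Tracing ASV32: it sits inside (ASV59,ASV32).
Tracing ASV3: it sits inside (ASV3,ASV65).
The smallest clade enclosing all 3 is (((ASV59,ASV32),((ASV66,ASV37),(ASV73,ASV7))),((((ASV45,ASV74),(ASV55,ASV51)),((ASV52,ASV35),ASV23)),((ASV28,(ASV15,((ASV11,ASV48),((ASV3,ASV65),ASV56)))),ASV18))); the answer is its 21 terminal taxa in alphabetical order.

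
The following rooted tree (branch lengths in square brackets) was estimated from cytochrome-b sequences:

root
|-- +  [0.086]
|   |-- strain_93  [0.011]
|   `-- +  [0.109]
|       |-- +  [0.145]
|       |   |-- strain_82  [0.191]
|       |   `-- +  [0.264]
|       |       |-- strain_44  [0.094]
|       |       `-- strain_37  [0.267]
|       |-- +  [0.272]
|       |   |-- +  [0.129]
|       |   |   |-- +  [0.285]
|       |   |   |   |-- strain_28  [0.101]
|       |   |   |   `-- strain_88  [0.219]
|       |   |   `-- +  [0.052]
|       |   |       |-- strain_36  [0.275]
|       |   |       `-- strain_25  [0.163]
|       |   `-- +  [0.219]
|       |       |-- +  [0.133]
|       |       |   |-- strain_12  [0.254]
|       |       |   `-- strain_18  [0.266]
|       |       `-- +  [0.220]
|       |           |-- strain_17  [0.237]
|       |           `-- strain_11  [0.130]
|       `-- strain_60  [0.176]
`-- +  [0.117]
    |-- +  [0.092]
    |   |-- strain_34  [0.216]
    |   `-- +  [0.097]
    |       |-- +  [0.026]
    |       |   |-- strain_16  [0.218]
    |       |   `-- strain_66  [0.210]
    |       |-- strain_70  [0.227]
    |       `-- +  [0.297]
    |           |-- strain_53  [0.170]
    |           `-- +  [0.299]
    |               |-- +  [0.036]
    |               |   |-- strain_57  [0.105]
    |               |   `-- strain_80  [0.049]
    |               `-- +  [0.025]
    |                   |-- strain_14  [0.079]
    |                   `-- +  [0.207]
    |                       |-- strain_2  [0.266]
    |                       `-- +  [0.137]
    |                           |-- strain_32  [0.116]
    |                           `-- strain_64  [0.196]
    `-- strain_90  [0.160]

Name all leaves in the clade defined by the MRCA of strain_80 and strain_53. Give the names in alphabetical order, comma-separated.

strain_14, strain_2, strain_32, strain_53, strain_57, strain_64, strain_80

Tracing strain_80: it sits inside (strain_57,strain_80).
Tracing strain_53: it sits inside (strain_53,((strain_57,strain_80),(strain_14,(strain_2,(strain_32,strain_64))))).
The smallest clade enclosing both is (strain_53,((strain_57,strain_80),(strain_14,(strain_2,(strain_32,strain_64))))); the answer is its 7 terminal taxa in alphabetical order.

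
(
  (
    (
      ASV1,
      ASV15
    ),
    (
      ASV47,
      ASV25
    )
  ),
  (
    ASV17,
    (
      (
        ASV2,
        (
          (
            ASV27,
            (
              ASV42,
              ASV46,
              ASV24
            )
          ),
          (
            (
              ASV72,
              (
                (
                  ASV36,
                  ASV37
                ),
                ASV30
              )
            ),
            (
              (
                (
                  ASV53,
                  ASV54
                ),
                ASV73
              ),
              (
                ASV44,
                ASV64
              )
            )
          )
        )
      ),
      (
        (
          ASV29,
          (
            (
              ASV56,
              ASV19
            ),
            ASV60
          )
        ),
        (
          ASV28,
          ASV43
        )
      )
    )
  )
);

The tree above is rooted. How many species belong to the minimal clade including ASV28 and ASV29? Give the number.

The MRCA of ASV28 and ASV29 is the node subtending ((ASV29,((ASV56,ASV19),ASV60)),(ASV28,ASV43)).
That clade contains 6 terminal taxa: ASV19, ASV28, ASV29, ASV43, ASV56, ASV60.

6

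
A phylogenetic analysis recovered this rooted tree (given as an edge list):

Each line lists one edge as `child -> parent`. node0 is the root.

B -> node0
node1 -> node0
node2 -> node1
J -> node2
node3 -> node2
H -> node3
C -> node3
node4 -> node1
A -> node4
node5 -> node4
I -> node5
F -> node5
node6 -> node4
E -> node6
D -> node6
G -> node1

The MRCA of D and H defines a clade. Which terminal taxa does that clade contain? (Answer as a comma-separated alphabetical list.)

A, C, D, E, F, G, H, I, J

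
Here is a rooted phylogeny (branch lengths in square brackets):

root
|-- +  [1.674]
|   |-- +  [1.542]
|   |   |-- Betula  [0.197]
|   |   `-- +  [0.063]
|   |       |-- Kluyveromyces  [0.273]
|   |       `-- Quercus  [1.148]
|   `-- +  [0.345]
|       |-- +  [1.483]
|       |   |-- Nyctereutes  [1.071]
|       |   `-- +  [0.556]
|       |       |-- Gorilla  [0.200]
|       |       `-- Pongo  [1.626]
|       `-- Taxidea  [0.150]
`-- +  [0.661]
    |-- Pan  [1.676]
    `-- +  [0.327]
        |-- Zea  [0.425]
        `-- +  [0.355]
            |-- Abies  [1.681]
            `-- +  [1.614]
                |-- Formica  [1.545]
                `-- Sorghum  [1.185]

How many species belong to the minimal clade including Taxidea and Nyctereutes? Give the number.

The MRCA of Taxidea and Nyctereutes is the node subtending ((Nyctereutes,(Gorilla,Pongo)),Taxidea).
That clade contains 4 terminal taxa: Gorilla, Nyctereutes, Pongo, Taxidea.

4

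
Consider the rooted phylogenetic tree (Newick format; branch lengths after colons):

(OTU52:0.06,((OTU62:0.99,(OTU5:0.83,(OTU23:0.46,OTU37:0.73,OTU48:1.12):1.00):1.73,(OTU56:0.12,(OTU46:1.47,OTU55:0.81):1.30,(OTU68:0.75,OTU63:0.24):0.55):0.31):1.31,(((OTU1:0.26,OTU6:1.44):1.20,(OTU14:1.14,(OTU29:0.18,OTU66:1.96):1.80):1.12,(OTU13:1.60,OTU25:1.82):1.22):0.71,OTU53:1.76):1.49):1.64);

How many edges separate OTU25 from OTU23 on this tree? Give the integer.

The MRCA of OTU25 and OTU23 is the node subtending ((OTU62,(OTU5,(OTU23,OTU37,OTU48)),(OTU56,(OTU46,OTU55),(OTU68,OTU63))),(((OTU1,OTU6),(OTU14,(OTU29,OTU66)),(OTU13,OTU25)),OTU53)).
From OTU25 up to that node: 4 branches. From OTU23 up to the same node: 4 branches. Total: 4 + 4 = 8.

8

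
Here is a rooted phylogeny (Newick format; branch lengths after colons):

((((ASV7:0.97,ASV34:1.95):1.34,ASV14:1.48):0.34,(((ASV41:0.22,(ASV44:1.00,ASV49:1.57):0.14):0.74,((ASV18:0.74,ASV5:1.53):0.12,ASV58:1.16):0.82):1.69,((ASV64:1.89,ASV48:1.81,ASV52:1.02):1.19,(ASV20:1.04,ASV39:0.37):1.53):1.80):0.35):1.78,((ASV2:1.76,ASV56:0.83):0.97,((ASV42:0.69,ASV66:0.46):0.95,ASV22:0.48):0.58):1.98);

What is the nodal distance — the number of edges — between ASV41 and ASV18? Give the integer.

The MRCA of ASV41 and ASV18 is the node subtending ((ASV41,(ASV44,ASV49)),((ASV18,ASV5),ASV58)).
From ASV41 up to that node: 2 branches. From ASV18 up to the same node: 3 branches. Total: 2 + 3 = 5.

5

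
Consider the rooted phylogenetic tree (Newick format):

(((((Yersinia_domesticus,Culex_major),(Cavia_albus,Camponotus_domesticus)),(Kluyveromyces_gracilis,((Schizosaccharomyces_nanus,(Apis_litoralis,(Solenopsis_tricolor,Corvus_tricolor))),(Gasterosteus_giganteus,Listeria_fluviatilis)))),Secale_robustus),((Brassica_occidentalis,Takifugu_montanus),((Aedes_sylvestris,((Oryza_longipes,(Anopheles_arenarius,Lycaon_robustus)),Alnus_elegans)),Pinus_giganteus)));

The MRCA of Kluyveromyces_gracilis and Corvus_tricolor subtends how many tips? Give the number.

The MRCA of Kluyveromyces_gracilis and Corvus_tricolor is the node subtending (Kluyveromyces_gracilis,((Schizosaccharomyces_nanus,(Apis_litoralis,(Solenopsis_tricolor,Corvus_tricolor))),(Gasterosteus_giganteus,Listeria_fluviatilis))).
That clade contains 7 terminal taxa: Apis_litoralis, Corvus_tricolor, Gasterosteus_giganteus, Kluyveromyces_gracilis, Listeria_fluviatilis, Schizosaccharomyces_nanus, Solenopsis_tricolor.

7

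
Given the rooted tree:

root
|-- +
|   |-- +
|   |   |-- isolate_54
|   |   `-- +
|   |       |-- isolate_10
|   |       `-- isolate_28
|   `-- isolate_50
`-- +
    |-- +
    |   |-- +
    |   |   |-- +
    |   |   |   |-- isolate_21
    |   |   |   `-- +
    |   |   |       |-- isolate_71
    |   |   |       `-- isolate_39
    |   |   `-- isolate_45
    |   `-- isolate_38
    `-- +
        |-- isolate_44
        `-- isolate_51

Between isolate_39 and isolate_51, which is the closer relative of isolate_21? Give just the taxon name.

isolate_39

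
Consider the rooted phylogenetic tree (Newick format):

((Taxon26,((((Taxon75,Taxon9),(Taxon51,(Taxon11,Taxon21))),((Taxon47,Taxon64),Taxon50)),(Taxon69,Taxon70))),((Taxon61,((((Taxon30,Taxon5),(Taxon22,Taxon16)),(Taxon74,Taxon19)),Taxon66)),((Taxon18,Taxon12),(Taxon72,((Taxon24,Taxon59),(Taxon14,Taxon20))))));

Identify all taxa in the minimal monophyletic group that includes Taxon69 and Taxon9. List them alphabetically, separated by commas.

Taxon11, Taxon21, Taxon47, Taxon50, Taxon51, Taxon64, Taxon69, Taxon70, Taxon75, Taxon9

Tracing Taxon69: it sits inside (Taxon69,Taxon70).
Tracing Taxon9: it sits inside (Taxon75,Taxon9).
The smallest clade enclosing both is ((((Taxon75,Taxon9),(Taxon51,(Taxon11,Taxon21))),((Taxon47,Taxon64),Taxon50)),(Taxon69,Taxon70)); the answer is its 10 terminal taxa in alphabetical order.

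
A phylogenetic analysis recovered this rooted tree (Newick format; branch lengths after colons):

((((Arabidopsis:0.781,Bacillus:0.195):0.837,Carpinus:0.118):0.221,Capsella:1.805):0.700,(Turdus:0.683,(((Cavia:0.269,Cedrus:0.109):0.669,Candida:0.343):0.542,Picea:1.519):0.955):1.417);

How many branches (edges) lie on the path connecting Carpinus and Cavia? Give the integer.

The MRCA of Carpinus and Cavia is the root of the tree.
From Carpinus up to that node: 3 branches. From Cavia up to the same node: 5 branches. Total: 3 + 5 = 8.

8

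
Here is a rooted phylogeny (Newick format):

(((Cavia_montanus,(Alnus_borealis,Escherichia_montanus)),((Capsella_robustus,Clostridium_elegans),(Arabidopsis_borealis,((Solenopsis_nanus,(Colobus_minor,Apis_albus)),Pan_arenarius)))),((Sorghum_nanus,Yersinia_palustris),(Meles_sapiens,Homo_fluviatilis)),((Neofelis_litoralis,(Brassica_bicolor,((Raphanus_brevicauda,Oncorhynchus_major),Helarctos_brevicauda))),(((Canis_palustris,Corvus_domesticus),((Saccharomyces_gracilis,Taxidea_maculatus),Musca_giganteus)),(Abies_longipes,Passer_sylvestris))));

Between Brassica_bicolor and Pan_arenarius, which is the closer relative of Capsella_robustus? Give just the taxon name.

Pan_arenarius

The MRCA of Capsella_robustus and Pan_arenarius subtends ((Capsella_robustus,Clostridium_elegans),(Arabidopsis_borealis,((Solenopsis_nanus,(Colobus_minor,Apis_albus)),Pan_arenarius))) (7 taxa).
The MRCA of Capsella_robustus and Brassica_bicolor is the root, subtending the entire tree (26 taxa).
The first is nested inside the second, so Capsella_robustus shares a more recent common ancestor with Pan_arenarius.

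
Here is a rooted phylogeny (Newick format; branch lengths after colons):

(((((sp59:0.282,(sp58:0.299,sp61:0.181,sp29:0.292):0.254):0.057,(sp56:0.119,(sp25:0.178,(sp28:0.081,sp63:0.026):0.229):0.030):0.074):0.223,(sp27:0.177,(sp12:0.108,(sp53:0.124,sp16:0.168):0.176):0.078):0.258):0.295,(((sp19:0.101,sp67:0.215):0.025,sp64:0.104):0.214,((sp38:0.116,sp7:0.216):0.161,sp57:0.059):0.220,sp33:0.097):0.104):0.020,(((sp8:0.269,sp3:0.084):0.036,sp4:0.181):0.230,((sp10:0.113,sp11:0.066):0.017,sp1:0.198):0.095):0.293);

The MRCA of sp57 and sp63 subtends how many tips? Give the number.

The MRCA of sp57 and sp63 is the node subtending ((((sp59,(sp58,sp61,sp29)),(sp56,(sp25,(sp28,sp63)))),(sp27,(sp12,(sp53,sp16)))),(((sp19,sp67),sp64),((sp38,sp7),sp57),sp33)).
That clade contains 19 terminal taxa: sp12, sp16, sp19, sp25, sp27, sp28, sp29, sp33, sp38, sp53, sp56, sp57, sp58, sp59, sp61, sp63, sp64, sp67, sp7.

19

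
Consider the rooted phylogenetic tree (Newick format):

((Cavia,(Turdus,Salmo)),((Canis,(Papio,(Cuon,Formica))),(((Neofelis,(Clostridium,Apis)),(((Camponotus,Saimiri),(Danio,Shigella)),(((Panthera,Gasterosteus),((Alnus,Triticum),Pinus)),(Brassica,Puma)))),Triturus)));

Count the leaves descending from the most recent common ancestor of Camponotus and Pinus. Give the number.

11

The MRCA of Camponotus and Pinus is the node subtending (((Camponotus,Saimiri),(Danio,Shigella)),(((Panthera,Gasterosteus),((Alnus,Triticum),Pinus)),(Brassica,Puma))).
That clade contains 11 terminal taxa: Alnus, Brassica, Camponotus, Danio, Gasterosteus, Panthera, Pinus, Puma, Saimiri, Shigella, Triticum.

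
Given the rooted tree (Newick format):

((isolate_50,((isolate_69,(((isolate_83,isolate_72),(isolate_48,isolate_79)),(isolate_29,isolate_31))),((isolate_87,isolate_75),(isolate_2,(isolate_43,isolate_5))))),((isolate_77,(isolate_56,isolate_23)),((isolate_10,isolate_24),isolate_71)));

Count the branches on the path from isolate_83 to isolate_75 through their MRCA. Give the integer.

8

The MRCA of isolate_83 and isolate_75 is the node subtending ((isolate_69,(((isolate_83,isolate_72),(isolate_48,isolate_79)),(isolate_29,isolate_31))),((isolate_87,isolate_75),(isolate_2,(isolate_43,isolate_5)))).
From isolate_83 up to that node: 5 branches. From isolate_75 up to the same node: 3 branches. Total: 5 + 3 = 8.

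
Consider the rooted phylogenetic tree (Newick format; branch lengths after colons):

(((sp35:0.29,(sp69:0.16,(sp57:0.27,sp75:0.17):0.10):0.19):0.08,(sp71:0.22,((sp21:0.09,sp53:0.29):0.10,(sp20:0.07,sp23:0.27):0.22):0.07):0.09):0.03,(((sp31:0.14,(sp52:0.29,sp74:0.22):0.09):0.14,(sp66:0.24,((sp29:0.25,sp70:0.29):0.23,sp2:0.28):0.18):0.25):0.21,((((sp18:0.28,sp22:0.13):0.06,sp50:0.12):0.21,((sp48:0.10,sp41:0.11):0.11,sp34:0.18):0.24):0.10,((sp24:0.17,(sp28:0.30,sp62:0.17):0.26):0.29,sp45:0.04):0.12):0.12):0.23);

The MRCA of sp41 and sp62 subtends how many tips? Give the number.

The MRCA of sp41 and sp62 is the node subtending ((((sp18,sp22),sp50),((sp48,sp41),sp34)),((sp24,(sp28,sp62)),sp45)).
That clade contains 10 terminal taxa: sp18, sp22, sp24, sp28, sp34, sp41, sp45, sp48, sp50, sp62.

10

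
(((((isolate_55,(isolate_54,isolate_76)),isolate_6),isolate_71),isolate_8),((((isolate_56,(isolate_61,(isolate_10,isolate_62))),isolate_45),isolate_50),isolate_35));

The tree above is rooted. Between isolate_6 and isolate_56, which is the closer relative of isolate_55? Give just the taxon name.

isolate_6

The MRCA of isolate_55 and isolate_6 subtends ((isolate_55,(isolate_54,isolate_76)),isolate_6) (4 taxa).
The MRCA of isolate_55 and isolate_56 is the root, subtending the entire tree (13 taxa).
The first is nested inside the second, so isolate_55 shares a more recent common ancestor with isolate_6.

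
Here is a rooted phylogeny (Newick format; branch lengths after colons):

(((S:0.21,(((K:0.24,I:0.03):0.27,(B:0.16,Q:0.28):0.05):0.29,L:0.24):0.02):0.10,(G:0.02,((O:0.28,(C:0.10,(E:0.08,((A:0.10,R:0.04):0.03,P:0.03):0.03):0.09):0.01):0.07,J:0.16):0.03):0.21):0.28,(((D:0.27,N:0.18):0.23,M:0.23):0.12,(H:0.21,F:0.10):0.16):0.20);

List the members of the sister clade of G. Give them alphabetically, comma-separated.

G attaches to the tree at the node subtending (G,((O,(C,(E,((A,R),P)))),J)).
The other lineage descending from that same node — the sister group — is ((O,(C,(E,((A,R),P)))),J); its 7 tips in alphabetical order are the answer.

A, C, E, J, O, P, R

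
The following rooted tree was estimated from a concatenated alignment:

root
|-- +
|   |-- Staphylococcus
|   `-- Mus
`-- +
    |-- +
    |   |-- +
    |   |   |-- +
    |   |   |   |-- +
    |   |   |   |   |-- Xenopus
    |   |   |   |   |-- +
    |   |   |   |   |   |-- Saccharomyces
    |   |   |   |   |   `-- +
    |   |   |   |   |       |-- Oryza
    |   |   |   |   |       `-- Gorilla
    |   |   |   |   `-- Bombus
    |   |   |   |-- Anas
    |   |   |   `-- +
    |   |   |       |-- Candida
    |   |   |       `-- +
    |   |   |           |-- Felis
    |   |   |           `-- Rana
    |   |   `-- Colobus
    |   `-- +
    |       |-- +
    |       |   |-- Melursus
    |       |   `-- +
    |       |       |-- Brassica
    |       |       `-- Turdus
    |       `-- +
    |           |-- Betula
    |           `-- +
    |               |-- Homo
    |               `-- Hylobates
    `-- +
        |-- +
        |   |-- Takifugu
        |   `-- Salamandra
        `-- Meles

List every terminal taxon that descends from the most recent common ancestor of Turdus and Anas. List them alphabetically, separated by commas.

Tracing Turdus: it sits inside (Brassica,Turdus).
Tracing Anas: it sits inside ((Xenopus,(Saccharomyces,(Oryza,Gorilla)),Bombus),Anas,(Candida,(Felis,Rana))).
The smallest clade enclosing both is ((((Xenopus,(Saccharomyces,(Oryza,Gorilla)),Bombus),Anas,(Candida,(Felis,Rana))),Colobus),((Melursus,(Brassica,Turdus)),(Betula,(Homo,Hylobates)))); the answer is its 16 terminal taxa in alphabetical order.

Anas, Betula, Bombus, Brassica, Candida, Colobus, Felis, Gorilla, Homo, Hylobates, Melursus, Oryza, Rana, Saccharomyces, Turdus, Xenopus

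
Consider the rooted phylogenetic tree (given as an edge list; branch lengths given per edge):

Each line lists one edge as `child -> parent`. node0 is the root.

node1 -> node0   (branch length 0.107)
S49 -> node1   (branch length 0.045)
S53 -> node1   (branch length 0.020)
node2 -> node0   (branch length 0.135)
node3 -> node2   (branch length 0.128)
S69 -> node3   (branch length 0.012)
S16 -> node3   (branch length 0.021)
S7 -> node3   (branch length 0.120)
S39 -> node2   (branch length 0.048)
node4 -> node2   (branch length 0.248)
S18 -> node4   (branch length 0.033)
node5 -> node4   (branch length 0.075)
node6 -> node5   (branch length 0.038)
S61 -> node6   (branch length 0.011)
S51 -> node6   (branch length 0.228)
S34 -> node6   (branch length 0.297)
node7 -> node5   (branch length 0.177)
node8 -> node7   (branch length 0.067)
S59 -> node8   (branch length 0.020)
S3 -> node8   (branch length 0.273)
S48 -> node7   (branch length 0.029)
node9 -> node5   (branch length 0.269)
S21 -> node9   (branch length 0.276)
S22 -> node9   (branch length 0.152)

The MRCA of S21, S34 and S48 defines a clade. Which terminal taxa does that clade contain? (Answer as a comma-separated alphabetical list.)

Tracing S21: it sits inside (S21,S22).
Tracing S34: it sits inside (S61,S51,S34).
Tracing S48: it sits inside ((S59,S3),S48).
The smallest clade enclosing all 3 is ((S61,S51,S34),((S59,S3),S48),(S21,S22)); the answer is its 8 terminal taxa in alphabetical order.

S21, S22, S3, S34, S48, S51, S59, S61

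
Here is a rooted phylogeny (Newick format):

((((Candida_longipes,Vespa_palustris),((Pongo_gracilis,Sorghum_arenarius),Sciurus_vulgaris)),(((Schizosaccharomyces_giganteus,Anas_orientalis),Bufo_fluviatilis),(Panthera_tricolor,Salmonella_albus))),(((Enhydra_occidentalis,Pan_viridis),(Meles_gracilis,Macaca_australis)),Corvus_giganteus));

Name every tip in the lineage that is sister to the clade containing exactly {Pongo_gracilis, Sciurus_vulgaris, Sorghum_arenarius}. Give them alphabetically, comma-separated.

The clade containing exactly {Pongo_gracilis, Sciurus_vulgaris, Sorghum_arenarius} attaches to the tree at the node subtending ((Candida_longipes,Vespa_palustris),((Pongo_gracilis,Sorghum_arenarius),Sciurus_vulgaris)).
The other lineage descending from that same node — the sister group — is (Candida_longipes,Vespa_palustris); its 2 tips in alphabetical order are the answer.

Candida_longipes, Vespa_palustris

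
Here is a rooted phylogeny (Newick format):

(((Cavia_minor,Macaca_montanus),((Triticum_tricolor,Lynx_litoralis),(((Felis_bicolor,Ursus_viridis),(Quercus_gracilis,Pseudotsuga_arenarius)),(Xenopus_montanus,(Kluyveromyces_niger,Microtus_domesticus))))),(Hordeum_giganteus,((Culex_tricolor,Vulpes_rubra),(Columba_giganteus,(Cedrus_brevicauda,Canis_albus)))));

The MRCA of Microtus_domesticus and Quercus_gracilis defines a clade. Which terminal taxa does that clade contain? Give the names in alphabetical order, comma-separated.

Tracing Microtus_domesticus: it sits inside (Kluyveromyces_niger,Microtus_domesticus).
Tracing Quercus_gracilis: it sits inside (Quercus_gracilis,Pseudotsuga_arenarius).
The smallest clade enclosing both is (((Felis_bicolor,Ursus_viridis),(Quercus_gracilis,Pseudotsuga_arenarius)),(Xenopus_montanus,(Kluyveromyces_niger,Microtus_domesticus))); the answer is its 7 terminal taxa in alphabetical order.

Felis_bicolor, Kluyveromyces_niger, Microtus_domesticus, Pseudotsuga_arenarius, Quercus_gracilis, Ursus_viridis, Xenopus_montanus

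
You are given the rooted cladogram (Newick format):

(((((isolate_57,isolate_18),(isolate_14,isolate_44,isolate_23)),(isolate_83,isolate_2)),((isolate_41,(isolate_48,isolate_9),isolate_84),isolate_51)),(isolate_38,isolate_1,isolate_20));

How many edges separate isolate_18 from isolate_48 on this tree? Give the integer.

8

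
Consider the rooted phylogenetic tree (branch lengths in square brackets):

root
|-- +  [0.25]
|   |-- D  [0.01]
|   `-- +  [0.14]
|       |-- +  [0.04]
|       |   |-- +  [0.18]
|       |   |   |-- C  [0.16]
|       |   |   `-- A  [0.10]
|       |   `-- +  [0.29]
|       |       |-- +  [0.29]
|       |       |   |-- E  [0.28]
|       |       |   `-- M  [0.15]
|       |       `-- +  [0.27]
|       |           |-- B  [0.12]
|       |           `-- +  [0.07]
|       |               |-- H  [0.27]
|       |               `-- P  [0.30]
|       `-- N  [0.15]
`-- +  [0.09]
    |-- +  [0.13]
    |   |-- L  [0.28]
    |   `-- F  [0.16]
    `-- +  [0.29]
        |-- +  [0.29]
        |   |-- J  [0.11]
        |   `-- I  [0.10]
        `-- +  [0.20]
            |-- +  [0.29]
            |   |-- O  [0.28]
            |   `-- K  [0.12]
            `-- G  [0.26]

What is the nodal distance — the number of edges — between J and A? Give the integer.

9

The MRCA of J and A is the root of the tree.
From J up to that node: 4 branches. From A up to the same node: 5 branches. Total: 4 + 5 = 9.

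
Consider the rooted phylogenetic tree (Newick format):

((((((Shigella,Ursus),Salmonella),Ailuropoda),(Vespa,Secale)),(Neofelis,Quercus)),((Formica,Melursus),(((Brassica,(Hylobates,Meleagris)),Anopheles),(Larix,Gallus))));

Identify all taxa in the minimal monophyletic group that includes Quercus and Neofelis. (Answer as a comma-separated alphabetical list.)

Neofelis, Quercus

Tracing Quercus: it sits inside (Neofelis,Quercus).
Tracing Neofelis: it sits inside (Neofelis,Quercus).
The smallest clade enclosing both is (Neofelis,Quercus); the answer is its 2 terminal taxa in alphabetical order.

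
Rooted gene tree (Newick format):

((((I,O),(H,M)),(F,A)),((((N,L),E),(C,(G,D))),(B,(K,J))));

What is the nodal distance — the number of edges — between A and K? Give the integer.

The MRCA of A and K is the root of the tree.
From A up to that node: 3 branches. From K up to the same node: 4 branches. Total: 3 + 4 = 7.

7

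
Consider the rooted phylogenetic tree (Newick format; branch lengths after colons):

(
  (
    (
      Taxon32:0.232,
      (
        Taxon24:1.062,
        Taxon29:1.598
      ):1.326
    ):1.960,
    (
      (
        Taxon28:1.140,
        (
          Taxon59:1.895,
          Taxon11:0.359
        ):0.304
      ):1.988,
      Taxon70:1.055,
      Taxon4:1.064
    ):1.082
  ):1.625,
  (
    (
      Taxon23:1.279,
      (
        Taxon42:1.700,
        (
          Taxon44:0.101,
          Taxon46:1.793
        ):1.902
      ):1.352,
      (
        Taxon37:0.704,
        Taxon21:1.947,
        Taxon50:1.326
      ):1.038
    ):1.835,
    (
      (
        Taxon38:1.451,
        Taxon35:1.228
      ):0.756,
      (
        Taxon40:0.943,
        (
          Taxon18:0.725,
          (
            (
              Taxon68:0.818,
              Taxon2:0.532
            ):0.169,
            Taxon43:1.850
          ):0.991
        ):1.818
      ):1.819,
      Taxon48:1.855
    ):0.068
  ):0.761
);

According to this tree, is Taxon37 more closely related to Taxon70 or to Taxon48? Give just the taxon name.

Taxon48

The MRCA of Taxon37 and Taxon48 subtends ((Taxon23,(Taxon42,(Taxon44,Taxon46)),(Taxon37,Taxon21,Taxon50)),((Taxon38,Taxon35),(Taxon40,(Taxon18,((Taxon68,Taxon2),Taxon43))),Taxon48)) (15 taxa).
The MRCA of Taxon37 and Taxon70 is the root, subtending the entire tree (23 taxa).
The first is nested inside the second, so Taxon37 shares a more recent common ancestor with Taxon48.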